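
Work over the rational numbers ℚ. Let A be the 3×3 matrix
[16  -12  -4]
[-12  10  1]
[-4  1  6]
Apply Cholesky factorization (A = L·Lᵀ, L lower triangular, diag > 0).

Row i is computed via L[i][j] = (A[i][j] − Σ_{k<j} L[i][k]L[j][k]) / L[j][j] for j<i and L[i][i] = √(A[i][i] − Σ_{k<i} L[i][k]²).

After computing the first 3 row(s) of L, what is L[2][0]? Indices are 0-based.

Step 1: L[0][0] = √(16) = 4.
  L[1][0] = (-12) / L[0][0] = -3.
Step 2: L[1][1] = √(1) = 1.
  L[2][0] = (-4) / L[0][0] = -1.
  L[2][1] = (-2) / L[1][1] = -2.
Step 3: L[2][2] = √(1) = 1.

L[2][0] = -1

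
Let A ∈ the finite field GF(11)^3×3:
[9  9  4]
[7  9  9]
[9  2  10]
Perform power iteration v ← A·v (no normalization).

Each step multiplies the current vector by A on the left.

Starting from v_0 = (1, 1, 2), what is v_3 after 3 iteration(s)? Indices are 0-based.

v_0 = (1, 1, 2).
v_1 = A·v_0 = (4, 1, 9).
v_2 = A·v_1 = (4, 8, 7).
v_3 = A·v_2 = (4, 9, 1).

v_3 = (4, 9, 1)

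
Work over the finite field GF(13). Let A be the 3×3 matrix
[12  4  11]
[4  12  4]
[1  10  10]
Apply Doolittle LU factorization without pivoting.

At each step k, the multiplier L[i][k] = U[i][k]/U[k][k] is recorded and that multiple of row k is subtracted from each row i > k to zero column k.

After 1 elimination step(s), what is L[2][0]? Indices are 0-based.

L[2][0] = 12

Step 1: pivot at (0,0) is 12.
  row1 ← row1 − (9)·row0  ⇒  L[1][0]=9, U row1=(0, 2, 9)
  row2 ← row2 − (12)·row0  ⇒  L[2][0]=12, U row2=(0, 1, 8)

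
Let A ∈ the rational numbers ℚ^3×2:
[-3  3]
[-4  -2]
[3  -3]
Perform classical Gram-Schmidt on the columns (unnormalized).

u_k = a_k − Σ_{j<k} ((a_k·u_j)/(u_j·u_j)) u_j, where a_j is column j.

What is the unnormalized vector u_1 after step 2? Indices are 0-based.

Step 1: u_0 = a_0 = (-3, -4, 3).
Step 2: u_1 = a_1 − (-5/17)·u_0 = (36/17, -54/17, -36/17).

u_1 = (36/17, -54/17, -36/17)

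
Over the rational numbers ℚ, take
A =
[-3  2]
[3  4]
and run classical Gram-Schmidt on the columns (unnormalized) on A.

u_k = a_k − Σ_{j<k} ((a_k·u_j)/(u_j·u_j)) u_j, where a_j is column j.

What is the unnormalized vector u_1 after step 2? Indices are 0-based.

u_1 = (3, 3)

Step 1: u_0 = a_0 = (-3, 3).
Step 2: u_1 = a_1 − (1/3)·u_0 = (3, 3).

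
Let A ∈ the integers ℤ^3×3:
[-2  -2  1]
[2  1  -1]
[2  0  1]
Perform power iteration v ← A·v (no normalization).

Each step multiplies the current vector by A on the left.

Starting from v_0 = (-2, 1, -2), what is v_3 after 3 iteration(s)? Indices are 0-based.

v_0 = (-2, 1, -2).
v_1 = A·v_0 = (0, -1, -6).
v_2 = A·v_1 = (-4, 5, -6).
v_3 = A·v_2 = (-8, 3, -14).

v_3 = (-8, 3, -14)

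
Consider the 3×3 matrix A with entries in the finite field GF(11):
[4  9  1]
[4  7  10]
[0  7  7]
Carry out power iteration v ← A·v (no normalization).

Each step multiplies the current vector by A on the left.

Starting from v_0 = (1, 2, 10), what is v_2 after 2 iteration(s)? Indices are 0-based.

v_0 = (1, 2, 10).
v_1 = A·v_0 = (10, 8, 7).
v_2 = A·v_1 = (9, 1, 6).

v_2 = (9, 1, 6)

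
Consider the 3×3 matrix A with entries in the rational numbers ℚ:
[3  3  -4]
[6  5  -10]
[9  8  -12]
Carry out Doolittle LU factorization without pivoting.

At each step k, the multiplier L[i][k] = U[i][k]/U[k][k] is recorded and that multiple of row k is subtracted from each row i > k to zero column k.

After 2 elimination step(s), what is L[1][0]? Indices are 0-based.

k=0: U[0][0]=3
  eliminate (1,0): mult=2, new row 1: (0, -1, -2); set L[1][0]=2
  eliminate (2,0): mult=3, new row 2: (0, -1, 0); set L[2][0]=3
k=1: U[1][1]=-1
  eliminate (2,1): mult=1, new row 2: (0, 0, 2); set L[2][1]=1

L[1][0] = 2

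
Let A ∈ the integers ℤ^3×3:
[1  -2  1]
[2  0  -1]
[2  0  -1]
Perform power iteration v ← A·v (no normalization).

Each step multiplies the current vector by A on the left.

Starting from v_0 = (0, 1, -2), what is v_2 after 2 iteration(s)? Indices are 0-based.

v_2 = (-6, -10, -10)

v_0 = (0, 1, -2).
v_1 = A·v_0 = (-4, 2, 2).
v_2 = A·v_1 = (-6, -10, -10).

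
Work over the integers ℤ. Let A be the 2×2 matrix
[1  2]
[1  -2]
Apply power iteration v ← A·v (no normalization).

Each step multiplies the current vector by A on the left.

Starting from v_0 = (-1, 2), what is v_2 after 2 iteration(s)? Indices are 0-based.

v_2 = (-7, 13)

v_0 = (-1, 2).
v_1 = A·v_0 = (3, -5).
v_2 = A·v_1 = (-7, 13).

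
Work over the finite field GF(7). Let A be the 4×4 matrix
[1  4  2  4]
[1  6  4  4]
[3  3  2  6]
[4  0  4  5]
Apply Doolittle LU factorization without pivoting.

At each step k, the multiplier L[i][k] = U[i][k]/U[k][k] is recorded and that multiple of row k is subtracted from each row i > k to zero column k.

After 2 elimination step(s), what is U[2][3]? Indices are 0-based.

U[2][3] = 1

Step 1: pivot at (0,0) is 1.
  row1 ← row1 − (1)·row0  ⇒  L[1][0]=1, U row1=(0, 2, 2, 0)
  row2 ← row2 − (3)·row0  ⇒  L[2][0]=3, U row2=(0, 5, 3, 1)
  row3 ← row3 − (4)·row0  ⇒  L[3][0]=4, U row3=(0, 5, 3, 3)
Step 2: pivot at (1,1) is 2.
  row2 ← row2 − (6)·row1  ⇒  L[2][1]=6, U row2=(0, 0, 5, 1)
  row3 ← row3 − (6)·row1  ⇒  L[3][1]=6, U row3=(0, 0, 5, 3)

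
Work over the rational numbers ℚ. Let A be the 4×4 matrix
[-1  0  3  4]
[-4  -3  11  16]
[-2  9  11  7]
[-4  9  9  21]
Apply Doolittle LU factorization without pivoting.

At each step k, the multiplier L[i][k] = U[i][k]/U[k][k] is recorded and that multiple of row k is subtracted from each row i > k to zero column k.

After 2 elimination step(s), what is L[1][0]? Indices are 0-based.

L[1][0] = 4

[col 0] pivot -1
  R1 -= 4*R0 → (0, -3, -1, 0)  (L[1][0] := 4)
  R2 -= 2*R0 → (0, 9, 5, -1)  (L[2][0] := 2)
  R3 -= 4*R0 → (0, 9, -3, 5)  (L[3][0] := 4)
[col 1] pivot -3
  R2 -= -3*R1 → (0, 0, 2, -1)  (L[2][1] := -3)
  R3 -= -3*R1 → (0, 0, -6, 5)  (L[3][1] := -3)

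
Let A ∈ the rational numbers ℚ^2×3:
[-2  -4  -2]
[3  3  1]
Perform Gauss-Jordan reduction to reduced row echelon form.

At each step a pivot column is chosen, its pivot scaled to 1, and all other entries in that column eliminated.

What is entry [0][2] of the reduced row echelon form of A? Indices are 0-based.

M[0][2] = -1/3

step 1: normalize row 0 (÷-2) = (1, 2, 1)
  row 1: subtract 3×row0 = (0, -3, -2)
step 2: normalize row 1 (÷-3) = (0, 1, 2/3)
  row 0: subtract 2×row1 = (1, 0, -1/3)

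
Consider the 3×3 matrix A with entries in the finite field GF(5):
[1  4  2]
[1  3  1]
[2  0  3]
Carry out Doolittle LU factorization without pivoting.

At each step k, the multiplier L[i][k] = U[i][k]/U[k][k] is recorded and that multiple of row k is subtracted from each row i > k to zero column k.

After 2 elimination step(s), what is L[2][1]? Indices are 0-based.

[col 0] pivot 1
  R1 -= 1*R0 → (0, 4, 4)  (L[1][0] := 1)
  R2 -= 2*R0 → (0, 2, 4)  (L[2][0] := 2)
[col 1] pivot 4
  R2 -= 3*R1 → (0, 0, 2)  (L[2][1] := 3)

L[2][1] = 3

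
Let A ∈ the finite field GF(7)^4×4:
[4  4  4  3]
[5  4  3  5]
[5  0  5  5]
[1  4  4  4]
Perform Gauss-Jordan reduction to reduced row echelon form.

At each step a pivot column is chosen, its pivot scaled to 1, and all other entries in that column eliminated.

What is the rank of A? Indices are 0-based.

pivot(0,0)=4: scale R0 → (1, 1, 1, 6)
  clear (1,0): R1 −= (5)R0 → (0, 6, 5, 3)
  clear (2,0): R2 −= (5)R0 → (0, 2, 0, 3)
  clear (3,0): R3 −= (1)R0 → (0, 3, 3, 5)
pivot(1,1)=6: scale R1 → (0, 1, 2, 4)
  clear (0,1): R0 −= (1)R1 → (1, 0, 6, 2)
  clear (2,1): R2 −= (2)R1 → (0, 0, 3, 2)
  clear (3,1): R3 −= (3)R1 → (0, 0, 4, 0)
pivot(2,2)=3: scale R2 → (0, 0, 1, 3)
  clear (0,2): R0 −= (6)R2 → (1, 0, 0, 5)
  clear (1,2): R1 −= (2)R2 → (0, 1, 0, 5)
  clear (3,2): R3 −= (4)R2 → (0, 0, 0, 2)
pivot(3,3)=2: scale R3 → (0, 0, 0, 1)
  clear (0,3): R0 −= (5)R3 → (1, 0, 0, 0)
  clear (1,3): R1 −= (5)R3 → (0, 1, 0, 0)
  clear (2,3): R2 −= (3)R3 → (0, 0, 1, 0)

rank = 4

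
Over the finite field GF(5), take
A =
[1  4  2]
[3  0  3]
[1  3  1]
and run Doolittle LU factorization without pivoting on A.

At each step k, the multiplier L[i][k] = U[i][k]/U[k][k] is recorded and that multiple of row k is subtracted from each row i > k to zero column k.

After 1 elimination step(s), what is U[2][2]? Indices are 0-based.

U[2][2] = 4

k=0: U[0][0]=1
  eliminate (1,0): mult=3, new row 1: (0, 3, 2); set L[1][0]=3
  eliminate (2,0): mult=1, new row 2: (0, 4, 4); set L[2][0]=1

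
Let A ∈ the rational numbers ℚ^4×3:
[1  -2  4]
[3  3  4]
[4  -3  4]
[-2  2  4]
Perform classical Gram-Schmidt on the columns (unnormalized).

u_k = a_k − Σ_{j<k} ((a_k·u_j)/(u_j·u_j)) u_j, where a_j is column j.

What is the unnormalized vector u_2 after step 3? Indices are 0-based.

u_2 = (868/233, 92/233, 316/233, 1204/233)

Step 1: u_0 = a_0 = (1, 3, 4, -2).
Step 2: u_1 = a_1 − (-3/10)·u_0 = (-17/10, 39/10, -9/5, 7/5).
Step 3: u_2 = a_2 − (4/5)·u_0 − (72/233)·u_1 = (868/233, 92/233, 316/233, 1204/233).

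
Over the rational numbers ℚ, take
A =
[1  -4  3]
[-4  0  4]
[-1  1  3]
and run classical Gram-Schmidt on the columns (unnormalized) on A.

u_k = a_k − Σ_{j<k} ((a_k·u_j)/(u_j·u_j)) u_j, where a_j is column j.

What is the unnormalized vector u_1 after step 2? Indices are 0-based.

Step 1: u_0 = a_0 = (1, -4, -1).
Step 2: u_1 = a_1 − (-5/18)·u_0 = (-67/18, -10/9, 13/18).

u_1 = (-67/18, -10/9, 13/18)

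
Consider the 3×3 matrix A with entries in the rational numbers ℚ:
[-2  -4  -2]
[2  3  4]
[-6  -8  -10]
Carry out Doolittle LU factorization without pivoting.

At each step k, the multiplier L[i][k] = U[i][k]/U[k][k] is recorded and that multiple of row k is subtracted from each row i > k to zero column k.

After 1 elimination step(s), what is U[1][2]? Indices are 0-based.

k=0: U[0][0]=-2
  eliminate (1,0): mult=-1, new row 1: (0, -1, 2); set L[1][0]=-1
  eliminate (2,0): mult=3, new row 2: (0, 4, -4); set L[2][0]=3

U[1][2] = 2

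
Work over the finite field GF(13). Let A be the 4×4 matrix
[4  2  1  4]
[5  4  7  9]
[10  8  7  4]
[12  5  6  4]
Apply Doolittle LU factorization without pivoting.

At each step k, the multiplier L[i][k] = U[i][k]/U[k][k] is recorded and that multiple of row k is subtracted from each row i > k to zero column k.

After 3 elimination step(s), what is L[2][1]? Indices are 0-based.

L[2][1] = 2

Step 1: pivot at (0,0) is 4.
  row1 ← row1 − (11)·row0  ⇒  L[1][0]=11, U row1=(0, 8, 9, 4)
  row2 ← row2 − (9)·row0  ⇒  L[2][0]=9, U row2=(0, 3, 11, 7)
  row3 ← row3 − (3)·row0  ⇒  L[3][0]=3, U row3=(0, 12, 3, 5)
Step 2: pivot at (1,1) is 8.
  row2 ← row2 − (2)·row1  ⇒  L[2][1]=2, U row2=(0, 0, 6, 12)
  row3 ← row3 − (8)·row1  ⇒  L[3][1]=8, U row3=(0, 0, 9, 12)
Step 3: pivot at (2,2) is 6.
  row3 ← row3 − (8)·row2  ⇒  L[3][2]=8, U row3=(0, 0, 0, 7)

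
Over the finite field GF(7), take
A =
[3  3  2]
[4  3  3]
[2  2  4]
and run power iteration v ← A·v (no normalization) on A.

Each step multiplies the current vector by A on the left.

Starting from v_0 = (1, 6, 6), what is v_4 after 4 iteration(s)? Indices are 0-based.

v_0 = (1, 6, 6).
v_1 = A·v_0 = (5, 5, 3).
v_2 = A·v_1 = (1, 2, 4).
v_3 = A·v_2 = (3, 1, 1).
v_4 = A·v_3 = (0, 4, 5).

v_4 = (0, 4, 5)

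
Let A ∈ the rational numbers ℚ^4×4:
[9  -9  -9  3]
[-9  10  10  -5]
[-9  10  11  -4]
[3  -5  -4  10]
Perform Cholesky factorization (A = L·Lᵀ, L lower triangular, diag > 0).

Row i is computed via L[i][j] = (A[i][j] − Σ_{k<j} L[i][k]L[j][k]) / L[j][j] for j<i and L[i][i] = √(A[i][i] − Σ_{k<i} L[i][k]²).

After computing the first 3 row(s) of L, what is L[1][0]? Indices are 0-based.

L[1][0] = -3

Step 1: L[0][0] = √(9) = 3.
  L[1][0] = (-9) / L[0][0] = -3.
Step 2: L[1][1] = √(1) = 1.
  L[2][0] = (-9) / L[0][0] = -3.
  L[2][1] = (1) / L[1][1] = 1.
Step 3: L[2][2] = √(1) = 1.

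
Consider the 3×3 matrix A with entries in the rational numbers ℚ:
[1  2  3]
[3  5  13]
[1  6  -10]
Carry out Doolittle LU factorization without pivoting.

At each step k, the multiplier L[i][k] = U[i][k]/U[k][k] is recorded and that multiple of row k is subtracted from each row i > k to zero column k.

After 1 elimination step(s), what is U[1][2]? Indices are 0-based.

k=0: U[0][0]=1
  eliminate (1,0): mult=3, new row 1: (0, -1, 4); set L[1][0]=3
  eliminate (2,0): mult=1, new row 2: (0, 4, -13); set L[2][0]=1

U[1][2] = 4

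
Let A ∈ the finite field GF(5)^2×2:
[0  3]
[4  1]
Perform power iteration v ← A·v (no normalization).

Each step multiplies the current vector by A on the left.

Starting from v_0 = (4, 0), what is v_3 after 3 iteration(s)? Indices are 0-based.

v_3 = (3, 3)

v_0 = (4, 0).
v_1 = A·v_0 = (0, 1).
v_2 = A·v_1 = (3, 1).
v_3 = A·v_2 = (3, 3).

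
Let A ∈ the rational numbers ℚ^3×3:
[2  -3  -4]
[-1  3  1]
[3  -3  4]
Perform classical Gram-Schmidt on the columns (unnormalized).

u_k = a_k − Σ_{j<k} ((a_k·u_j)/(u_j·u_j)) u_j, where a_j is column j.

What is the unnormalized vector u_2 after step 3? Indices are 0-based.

u_2 = (-11/3, -11/6, 11/6)

Step 1: u_0 = a_0 = (2, -1, 3).
Step 2: u_1 = a_1 − (-9/7)·u_0 = (-3/7, 12/7, 6/7).
Step 3: u_2 = a_2 − (3/14)·u_0 − (16/9)·u_1 = (-11/3, -11/6, 11/6).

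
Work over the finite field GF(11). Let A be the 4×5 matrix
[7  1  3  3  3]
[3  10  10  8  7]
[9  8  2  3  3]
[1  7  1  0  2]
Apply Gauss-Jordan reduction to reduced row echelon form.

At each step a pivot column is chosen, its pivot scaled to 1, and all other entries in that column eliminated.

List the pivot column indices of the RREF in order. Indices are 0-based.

step 1: normalize row 0 (÷7) = (1, 8, 2, 2, 2)
  row 1: subtract 3×row0 = (0, 8, 4, 2, 1)
  row 2: subtract 9×row0 = (0, 2, 6, 7, 7)
  row 3: subtract 1×row0 = (0, 10, 10, 9, 0)
step 2: normalize row 1 (÷8) = (0, 1, 6, 3, 7)
  row 0: subtract 8×row1 = (1, 0, 9, 0, 1)
  row 2: subtract 2×row1 = (0, 0, 5, 1, 4)
  row 3: subtract 10×row1 = (0, 0, 5, 1, 7)
step 3: normalize row 2 (÷5) = (0, 0, 1, 9, 3)
  row 0: subtract 9×row2 = (1, 0, 0, 7, 7)
  row 1: subtract 6×row2 = (0, 1, 0, 4, 0)
  row 3: subtract 5×row2 = (0, 0, 0, 0, 3)
skip col 3 (zero from row 3)
step 4: normalize row 3 (÷3) = (0, 0, 0, 0, 1)
  row 0: subtract 7×row3 = (1, 0, 0, 7, 0)
  row 2: subtract 3×row3 = (0, 0, 1, 9, 0)

pivot columns: 0, 1, 2, 4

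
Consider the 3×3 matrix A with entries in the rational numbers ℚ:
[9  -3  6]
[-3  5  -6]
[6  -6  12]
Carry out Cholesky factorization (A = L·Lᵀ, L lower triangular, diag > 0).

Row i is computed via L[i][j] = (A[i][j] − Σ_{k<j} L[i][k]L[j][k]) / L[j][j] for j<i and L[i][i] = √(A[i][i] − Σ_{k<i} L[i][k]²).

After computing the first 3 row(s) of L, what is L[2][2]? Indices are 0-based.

Step 1: L[0][0] = √(9) = 3.
  L[1][0] = (-3) / L[0][0] = -1.
Step 2: L[1][1] = √(4) = 2.
  L[2][0] = (6) / L[0][0] = 2.
  L[2][1] = (-4) / L[1][1] = -2.
Step 3: L[2][2] = √(4) = 2.

L[2][2] = 2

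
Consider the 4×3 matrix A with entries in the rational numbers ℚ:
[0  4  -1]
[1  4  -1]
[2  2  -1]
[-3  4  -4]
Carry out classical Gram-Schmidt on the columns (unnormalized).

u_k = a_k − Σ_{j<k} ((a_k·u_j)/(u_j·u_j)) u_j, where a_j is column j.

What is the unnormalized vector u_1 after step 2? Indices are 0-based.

Step 1: u_0 = a_0 = (0, 1, 2, -3).
Step 2: u_1 = a_1 − (-2/7)·u_0 = (4, 30/7, 18/7, 22/7).

u_1 = (4, 30/7, 18/7, 22/7)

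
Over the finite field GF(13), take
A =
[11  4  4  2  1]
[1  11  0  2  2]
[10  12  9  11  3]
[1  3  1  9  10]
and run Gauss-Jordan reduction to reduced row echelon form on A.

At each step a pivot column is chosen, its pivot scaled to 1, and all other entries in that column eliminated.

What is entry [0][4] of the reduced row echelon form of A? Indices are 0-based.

pivot(0,0)=11: scale R0 → (1, 11, 11, 12, 6)
  clear (1,0): R1 −= (1)R0 → (0, 0, 2, 3, 9)
  clear (2,0): R2 −= (10)R0 → (0, 6, 3, 8, 8)
  clear (3,0): R3 −= (1)R0 → (0, 5, 3, 10, 4)
pivot(1,1): swap R1↔R2
pivot(1,1)=6: scale R1 → (0, 1, 7, 10, 10)
  clear (0,1): R0 −= (11)R1 → (1, 0, 12, 6, 0)
  clear (3,1): R3 −= (5)R1 → (0, 0, 7, 12, 6)
pivot(2,2)=2: scale R2 → (0, 0, 1, 8, 11)
  clear (0,2): R0 −= (12)R2 → (1, 0, 0, 1, 11)
  clear (1,2): R1 −= (7)R2 → (0, 1, 0, 6, 11)
  clear (3,2): R3 −= (7)R2 → (0, 0, 0, 8, 7)
pivot(3,3)=8: scale R3 → (0, 0, 0, 1, 9)
  clear (0,3): R0 −= (1)R3 → (1, 0, 0, 0, 2)
  clear (1,3): R1 −= (6)R3 → (0, 1, 0, 0, 9)
  clear (2,3): R2 −= (8)R3 → (0, 0, 1, 0, 4)

M[0][4] = 2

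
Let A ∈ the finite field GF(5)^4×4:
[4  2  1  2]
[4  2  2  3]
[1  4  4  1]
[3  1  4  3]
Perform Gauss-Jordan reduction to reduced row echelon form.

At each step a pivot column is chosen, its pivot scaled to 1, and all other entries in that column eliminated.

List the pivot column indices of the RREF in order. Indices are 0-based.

step 1: normalize row 0 (÷4) = (1, 3, 4, 3)
  row 1: subtract 4×row0 = (0, 0, 1, 1)
  row 2: subtract 1×row0 = (0, 1, 0, 3)
  row 3: subtract 3×row0 = (0, 2, 2, 4)
step 2: exchange rows 1,2
step 2: normalize row 1 (÷1) = (0, 1, 0, 3)
  row 0: subtract 3×row1 = (1, 0, 4, 4)
  row 3: subtract 2×row1 = (0, 0, 2, 3)
step 3: normalize row 2 (÷1) = (0, 0, 1, 1)
  row 0: subtract 4×row2 = (1, 0, 0, 0)
  row 3: subtract 2×row2 = (0, 0, 0, 1)
step 4: normalize row 3 (÷1) = (0, 0, 0, 1)
  row 1: subtract 3×row3 = (0, 1, 0, 0)
  row 2: subtract 1×row3 = (0, 0, 1, 0)

pivot columns: 0, 1, 2, 3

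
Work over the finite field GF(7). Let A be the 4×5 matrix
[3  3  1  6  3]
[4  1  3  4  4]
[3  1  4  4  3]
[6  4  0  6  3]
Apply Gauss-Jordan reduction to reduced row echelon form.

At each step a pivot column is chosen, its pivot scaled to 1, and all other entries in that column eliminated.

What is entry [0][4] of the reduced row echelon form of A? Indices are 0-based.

[1] R0 /= 3  ⇒  (1, 1, 5, 2, 1)
     R1 -= 4·R0  ⇒  (0, 4, 4, 3, 0)
     R2 -= 3·R0  ⇒  (0, 5, 3, 5, 0)
     R3 -= 6·R0  ⇒  (0, 5, 5, 1, 4)
[2] R1 /= 4  ⇒  (0, 1, 1, 6, 0)
     R0 -= 1·R1  ⇒  (1, 0, 4, 3, 1)
     R2 -= 5·R1  ⇒  (0, 0, 5, 3, 0)
     R3 -= 5·R1  ⇒  (0, 0, 0, 6, 4)
[3] R2 /= 5  ⇒  (0, 0, 1, 2, 0)
     R0 -= 4·R2  ⇒  (1, 0, 0, 2, 1)
     R1 -= 1·R2  ⇒  (0, 1, 0, 4, 0)
[4] R3 /= 6  ⇒  (0, 0, 0, 1, 3)
     R0 -= 2·R3  ⇒  (1, 0, 0, 0, 2)
     R1 -= 4·R3  ⇒  (0, 1, 0, 0, 2)
     R2 -= 2·R3  ⇒  (0, 0, 1, 0, 1)

M[0][4] = 2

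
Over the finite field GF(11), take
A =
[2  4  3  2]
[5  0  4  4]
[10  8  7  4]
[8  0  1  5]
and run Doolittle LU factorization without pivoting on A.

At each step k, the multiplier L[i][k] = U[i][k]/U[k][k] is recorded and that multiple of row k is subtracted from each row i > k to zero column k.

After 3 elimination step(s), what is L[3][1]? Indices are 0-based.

k=0: U[0][0]=2
  eliminate (1,0): mult=8, new row 1: (0, 1, 2, 10); set L[1][0]=8
  eliminate (2,0): mult=5, new row 2: (0, 10, 3, 5); set L[2][0]=5
  eliminate (3,0): mult=4, new row 3: (0, 6, 0, 8); set L[3][0]=4
k=1: U[1][1]=1
  eliminate (2,1): mult=10, new row 2: (0, 0, 5, 4); set L[2][1]=10
  eliminate (3,1): mult=6, new row 3: (0, 0, 10, 3); set L[3][1]=6
k=2: U[2][2]=5
  eliminate (3,2): mult=2, new row 3: (0, 0, 0, 6); set L[3][2]=2

L[3][1] = 6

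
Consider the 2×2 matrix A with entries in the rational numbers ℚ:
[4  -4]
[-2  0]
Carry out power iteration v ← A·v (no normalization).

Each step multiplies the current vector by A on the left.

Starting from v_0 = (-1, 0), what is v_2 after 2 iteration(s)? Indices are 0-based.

v_2 = (-24, 8)

v_0 = (-1, 0).
v_1 = A·v_0 = (-4, 2).
v_2 = A·v_1 = (-24, 8).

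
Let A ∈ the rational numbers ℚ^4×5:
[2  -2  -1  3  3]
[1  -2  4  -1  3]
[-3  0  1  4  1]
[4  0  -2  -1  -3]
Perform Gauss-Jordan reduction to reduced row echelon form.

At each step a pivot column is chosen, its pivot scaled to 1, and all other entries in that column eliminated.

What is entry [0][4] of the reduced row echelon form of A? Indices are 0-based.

[1] R0 /= 2  ⇒  (1, -1, -1/2, 3/2, 3/2)
     R1 -= 1·R0  ⇒  (0, -1, 9/2, -5/2, 3/2)
     R2 -= -3·R0  ⇒  (0, -3, -1/2, 17/2, 11/2)
     R3 -= 4·R0  ⇒  (0, 4, 0, -7, -9)
[2] R1 /= -1  ⇒  (0, 1, -9/2, 5/2, -3/2)
     R0 -= -1·R1  ⇒  (1, 0, -5, 4, 0)
     R2 -= -3·R1  ⇒  (0, 0, -14, 16, 1)
     R3 -= 4·R1  ⇒  (0, 0, 18, -17, -3)
[3] R2 /= -14  ⇒  (0, 0, 1, -8/7, -1/14)
     R0 -= -5·R2  ⇒  (1, 0, 0, -12/7, -5/14)
     R1 -= -9/2·R2  ⇒  (0, 1, 0, -37/14, -51/28)
     R3 -= 18·R2  ⇒  (0, 0, 0, 25/7, -12/7)
[4] R3 /= 25/7  ⇒  (0, 0, 0, 1, -12/25)
     R0 -= -12/7·R3  ⇒  (1, 0, 0, 0, -59/50)
     R1 -= -37/14·R3  ⇒  (0, 1, 0, 0, -309/100)
     R2 -= -8/7·R3  ⇒  (0, 0, 1, 0, -31/50)

M[0][4] = -59/50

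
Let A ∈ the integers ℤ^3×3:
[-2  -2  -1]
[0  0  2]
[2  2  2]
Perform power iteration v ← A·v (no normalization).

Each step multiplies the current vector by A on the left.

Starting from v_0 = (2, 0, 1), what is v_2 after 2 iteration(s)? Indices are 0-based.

v_0 = (2, 0, 1).
v_1 = A·v_0 = (-5, 2, 6).
v_2 = A·v_1 = (0, 12, 6).

v_2 = (0, 12, 6)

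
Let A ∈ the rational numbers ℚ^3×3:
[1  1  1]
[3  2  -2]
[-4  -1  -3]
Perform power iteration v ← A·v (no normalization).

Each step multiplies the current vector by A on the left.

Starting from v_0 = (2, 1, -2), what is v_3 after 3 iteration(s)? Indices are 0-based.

v_0 = (2, 1, -2).
v_1 = A·v_0 = (1, 12, -3).
v_2 = A·v_1 = (10, 33, -7).
v_3 = A·v_2 = (36, 110, -52).

v_3 = (36, 110, -52)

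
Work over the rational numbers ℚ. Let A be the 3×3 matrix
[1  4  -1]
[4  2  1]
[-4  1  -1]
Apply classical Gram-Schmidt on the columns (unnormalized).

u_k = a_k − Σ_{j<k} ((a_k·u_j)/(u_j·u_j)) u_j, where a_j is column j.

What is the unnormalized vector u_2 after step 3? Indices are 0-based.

Step 1: u_0 = a_0 = (1, 4, -4).
Step 2: u_1 = a_1 − (8/33)·u_0 = (124/33, 34/33, 65/33).
Step 3: u_2 = a_2 − (7/33)·u_0 − (-155/629)·u_1 = (-180/629, 15/37, 210/629).

u_2 = (-180/629, 15/37, 210/629)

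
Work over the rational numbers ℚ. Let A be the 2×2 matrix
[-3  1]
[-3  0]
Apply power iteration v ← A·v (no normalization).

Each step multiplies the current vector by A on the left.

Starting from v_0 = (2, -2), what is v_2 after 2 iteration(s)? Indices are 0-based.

v_2 = (18, 24)

v_0 = (2, -2).
v_1 = A·v_0 = (-8, -6).
v_2 = A·v_1 = (18, 24).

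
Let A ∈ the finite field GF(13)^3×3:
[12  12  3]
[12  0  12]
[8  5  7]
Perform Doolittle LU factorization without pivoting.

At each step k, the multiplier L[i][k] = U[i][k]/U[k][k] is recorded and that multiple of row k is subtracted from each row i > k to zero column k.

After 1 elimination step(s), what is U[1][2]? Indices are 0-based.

U[1][2] = 9

k=0: U[0][0]=12
  eliminate (1,0): mult=1, new row 1: (0, 1, 9); set L[1][0]=1
  eliminate (2,0): mult=5, new row 2: (0, 10, 5); set L[2][0]=5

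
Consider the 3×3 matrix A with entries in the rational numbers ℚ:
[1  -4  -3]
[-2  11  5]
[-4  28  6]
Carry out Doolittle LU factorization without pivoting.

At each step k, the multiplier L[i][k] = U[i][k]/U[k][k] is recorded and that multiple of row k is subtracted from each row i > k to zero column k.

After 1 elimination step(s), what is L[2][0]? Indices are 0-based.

Step 1: pivot at (0,0) is 1.
  row1 ← row1 − (-2)·row0  ⇒  L[1][0]=-2, U row1=(0, 3, -1)
  row2 ← row2 − (-4)·row0  ⇒  L[2][0]=-4, U row2=(0, 12, -6)

L[2][0] = -4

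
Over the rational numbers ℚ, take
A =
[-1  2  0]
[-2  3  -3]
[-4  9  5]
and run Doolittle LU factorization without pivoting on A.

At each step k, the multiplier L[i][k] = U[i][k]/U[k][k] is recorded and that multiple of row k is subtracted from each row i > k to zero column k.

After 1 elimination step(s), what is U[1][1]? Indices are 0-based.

U[1][1] = -1

Step 1: pivot at (0,0) is -1.
  row1 ← row1 − (2)·row0  ⇒  L[1][0]=2, U row1=(0, -1, -3)
  row2 ← row2 − (4)·row0  ⇒  L[2][0]=4, U row2=(0, 1, 5)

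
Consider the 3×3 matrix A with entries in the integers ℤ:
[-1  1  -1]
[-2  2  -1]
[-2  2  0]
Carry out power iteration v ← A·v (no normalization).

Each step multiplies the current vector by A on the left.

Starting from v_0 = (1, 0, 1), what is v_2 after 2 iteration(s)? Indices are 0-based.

v_0 = (1, 0, 1).
v_1 = A·v_0 = (-2, -3, -2).
v_2 = A·v_1 = (1, 0, -2).

v_2 = (1, 0, -2)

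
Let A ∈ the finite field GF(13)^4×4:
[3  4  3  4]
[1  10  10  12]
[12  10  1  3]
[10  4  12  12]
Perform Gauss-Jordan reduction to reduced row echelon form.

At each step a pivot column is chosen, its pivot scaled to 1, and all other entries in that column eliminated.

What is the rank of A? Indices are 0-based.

rank = 4

step 1: normalize row 0 (÷3) = (1, 10, 1, 10)
  row 1: subtract 1×row0 = (0, 0, 9, 2)
  row 2: subtract 12×row0 = (0, 7, 2, 0)
  row 3: subtract 10×row0 = (0, 8, 2, 3)
step 2: exchange rows 1,2
step 2: normalize row 1 (÷7) = (0, 1, 4, 0)
  row 0: subtract 10×row1 = (1, 0, 0, 10)
  row 3: subtract 8×row1 = (0, 0, 9, 3)
step 3: normalize row 2 (÷9) = (0, 0, 1, 6)
  row 1: subtract 4×row2 = (0, 1, 0, 2)
  row 3: subtract 9×row2 = (0, 0, 0, 1)
step 4: normalize row 3 (÷1) = (0, 0, 0, 1)
  row 0: subtract 10×row3 = (1, 0, 0, 0)
  row 1: subtract 2×row3 = (0, 1, 0, 0)
  row 2: subtract 6×row3 = (0, 0, 1, 0)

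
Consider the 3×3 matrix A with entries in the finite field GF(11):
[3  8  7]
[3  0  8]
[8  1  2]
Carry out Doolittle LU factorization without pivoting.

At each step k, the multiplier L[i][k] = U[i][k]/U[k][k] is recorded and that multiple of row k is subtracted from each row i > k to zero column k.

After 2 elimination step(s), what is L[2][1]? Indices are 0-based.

L[2][1] = 3

k=0: U[0][0]=3
  eliminate (1,0): mult=1, new row 1: (0, 3, 1); set L[1][0]=1
  eliminate (2,0): mult=10, new row 2: (0, 9, 9); set L[2][0]=10
k=1: U[1][1]=3
  eliminate (2,1): mult=3, new row 2: (0, 0, 6); set L[2][1]=3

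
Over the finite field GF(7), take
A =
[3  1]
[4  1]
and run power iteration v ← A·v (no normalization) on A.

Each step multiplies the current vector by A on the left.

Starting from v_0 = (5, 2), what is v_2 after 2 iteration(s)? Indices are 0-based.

v_0 = (5, 2).
v_1 = A·v_0 = (3, 1).
v_2 = A·v_1 = (3, 6).

v_2 = (3, 6)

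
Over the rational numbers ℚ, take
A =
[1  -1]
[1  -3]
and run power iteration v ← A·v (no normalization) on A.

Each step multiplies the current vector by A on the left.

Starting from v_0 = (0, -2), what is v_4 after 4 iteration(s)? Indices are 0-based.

v_0 = (0, -2).
v_1 = A·v_0 = (2, 6).
v_2 = A·v_1 = (-4, -16).
v_3 = A·v_2 = (12, 44).
v_4 = A·v_3 = (-32, -120).

v_4 = (-32, -120)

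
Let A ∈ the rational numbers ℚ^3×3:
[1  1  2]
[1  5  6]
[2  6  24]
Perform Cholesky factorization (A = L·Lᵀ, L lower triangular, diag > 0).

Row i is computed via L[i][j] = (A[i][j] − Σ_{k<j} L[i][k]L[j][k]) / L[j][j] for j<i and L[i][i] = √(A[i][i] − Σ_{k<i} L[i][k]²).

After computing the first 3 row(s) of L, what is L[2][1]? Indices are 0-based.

Step 1: L[0][0] = √(1) = 1.
  L[1][0] = (1) / L[0][0] = 1.
Step 2: L[1][1] = √(4) = 2.
  L[2][0] = (2) / L[0][0] = 2.
  L[2][1] = (4) / L[1][1] = 2.
Step 3: L[2][2] = √(16) = 4.

L[2][1] = 2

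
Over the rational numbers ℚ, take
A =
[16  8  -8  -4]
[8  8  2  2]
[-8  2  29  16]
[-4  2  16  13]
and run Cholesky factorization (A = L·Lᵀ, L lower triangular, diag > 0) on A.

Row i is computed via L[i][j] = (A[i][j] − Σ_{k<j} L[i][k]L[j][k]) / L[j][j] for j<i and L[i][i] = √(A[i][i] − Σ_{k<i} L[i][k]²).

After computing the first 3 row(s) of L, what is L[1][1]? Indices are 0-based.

L[1][1] = 2

Step 1: L[0][0] = √(16) = 4.
  L[1][0] = (8) / L[0][0] = 2.
Step 2: L[1][1] = √(4) = 2.
  L[2][0] = (-8) / L[0][0] = -2.
  L[2][1] = (6) / L[1][1] = 3.
Step 3: L[2][2] = √(16) = 4.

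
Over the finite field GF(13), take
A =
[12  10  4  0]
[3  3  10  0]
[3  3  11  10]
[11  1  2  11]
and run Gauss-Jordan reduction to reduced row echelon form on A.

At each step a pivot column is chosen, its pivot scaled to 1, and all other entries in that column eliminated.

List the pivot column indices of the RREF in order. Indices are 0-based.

pivot columns: 0, 1, 2, 3

pivot(0,0)=12: scale R0 → (1, 3, 9, 0)
  clear (1,0): R1 −= (3)R0 → (0, 7, 9, 0)
  clear (2,0): R2 −= (3)R0 → (0, 7, 10, 10)
  clear (3,0): R3 −= (11)R0 → (0, 7, 7, 11)
pivot(1,1)=7: scale R1 → (0, 1, 5, 0)
  clear (0,1): R0 −= (3)R1 → (1, 0, 7, 0)
  clear (2,1): R2 −= (7)R1 → (0, 0, 1, 10)
  clear (3,1): R3 −= (7)R1 → (0, 0, 11, 11)
pivot(2,2)=1: scale R2 → (0, 0, 1, 10)
  clear (0,2): R0 −= (7)R2 → (1, 0, 0, 8)
  clear (1,2): R1 −= (5)R2 → (0, 1, 0, 2)
  clear (3,2): R3 −= (11)R2 → (0, 0, 0, 5)
pivot(3,3)=5: scale R3 → (0, 0, 0, 1)
  clear (0,3): R0 −= (8)R3 → (1, 0, 0, 0)
  clear (1,3): R1 −= (2)R3 → (0, 1, 0, 0)
  clear (2,3): R2 −= (10)R3 → (0, 0, 1, 0)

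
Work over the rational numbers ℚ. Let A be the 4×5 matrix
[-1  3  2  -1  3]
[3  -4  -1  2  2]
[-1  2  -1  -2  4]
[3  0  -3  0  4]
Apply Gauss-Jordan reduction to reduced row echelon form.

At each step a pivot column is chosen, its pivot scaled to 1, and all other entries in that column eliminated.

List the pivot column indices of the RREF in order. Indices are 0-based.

pivot columns: 0, 1, 2, 3

pivot(0,0)=-1: scale R0 → (1, -3, -2, 1, -3)
  clear (1,0): R1 −= (3)R0 → (0, 5, 5, -1, 11)
  clear (2,0): R2 −= (-1)R0 → (0, -1, -3, -1, 1)
  clear (3,0): R3 −= (3)R0 → (0, 9, 3, -3, 13)
pivot(1,1)=5: scale R1 → (0, 1, 1, -1/5, 11/5)
  clear (0,1): R0 −= (-3)R1 → (1, 0, 1, 2/5, 18/5)
  clear (2,1): R2 −= (-1)R1 → (0, 0, -2, -6/5, 16/5)
  clear (3,1): R3 −= (9)R1 → (0, 0, -6, -6/5, -34/5)
pivot(2,2)=-2: scale R2 → (0, 0, 1, 3/5, -8/5)
  clear (0,2): R0 −= (1)R2 → (1, 0, 0, -1/5, 26/5)
  clear (1,2): R1 −= (1)R2 → (0, 1, 0, -4/5, 19/5)
  clear (3,2): R3 −= (-6)R2 → (0, 0, 0, 12/5, -82/5)
pivot(3,3)=12/5: scale R3 → (0, 0, 0, 1, -41/6)
  clear (0,3): R0 −= (-1/5)R3 → (1, 0, 0, 0, 23/6)
  clear (1,3): R1 −= (-4/5)R3 → (0, 1, 0, 0, -5/3)
  clear (2,3): R2 −= (3/5)R3 → (0, 0, 1, 0, 5/2)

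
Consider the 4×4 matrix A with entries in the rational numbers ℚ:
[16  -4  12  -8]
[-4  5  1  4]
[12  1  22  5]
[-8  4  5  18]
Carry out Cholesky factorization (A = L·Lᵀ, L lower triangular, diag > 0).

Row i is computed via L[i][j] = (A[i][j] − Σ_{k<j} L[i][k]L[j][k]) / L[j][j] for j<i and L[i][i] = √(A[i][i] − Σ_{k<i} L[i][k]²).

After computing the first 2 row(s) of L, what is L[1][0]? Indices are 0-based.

L[1][0] = -1

Step 1: L[0][0] = √(16) = 4.
  L[1][0] = (-4) / L[0][0] = -1.
Step 2: L[1][1] = √(4) = 2.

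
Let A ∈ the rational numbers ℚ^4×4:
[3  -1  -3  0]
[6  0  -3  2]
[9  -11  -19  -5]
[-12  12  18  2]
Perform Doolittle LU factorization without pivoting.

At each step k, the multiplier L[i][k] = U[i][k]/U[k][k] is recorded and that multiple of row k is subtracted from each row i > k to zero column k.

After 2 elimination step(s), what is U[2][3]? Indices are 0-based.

U[2][3] = 3

k=0: U[0][0]=3
  eliminate (1,0): mult=2, new row 1: (0, 2, 3, 2); set L[1][0]=2
  eliminate (2,0): mult=3, new row 2: (0, -8, -10, -5); set L[2][0]=3
  eliminate (3,0): mult=-4, new row 3: (0, 8, 6, 2); set L[3][0]=-4
k=1: U[1][1]=2
  eliminate (2,1): mult=-4, new row 2: (0, 0, 2, 3); set L[2][1]=-4
  eliminate (3,1): mult=4, new row 3: (0, 0, -6, -6); set L[3][1]=4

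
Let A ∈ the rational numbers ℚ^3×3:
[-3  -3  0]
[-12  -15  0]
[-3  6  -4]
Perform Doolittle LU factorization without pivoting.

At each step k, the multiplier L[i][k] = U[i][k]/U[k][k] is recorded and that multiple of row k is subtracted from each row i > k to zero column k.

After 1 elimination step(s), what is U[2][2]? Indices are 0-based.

Step 1: pivot at (0,0) is -3.
  row1 ← row1 − (4)·row0  ⇒  L[1][0]=4, U row1=(0, -3, 0)
  row2 ← row2 − (1)·row0  ⇒  L[2][0]=1, U row2=(0, 9, -4)

U[2][2] = -4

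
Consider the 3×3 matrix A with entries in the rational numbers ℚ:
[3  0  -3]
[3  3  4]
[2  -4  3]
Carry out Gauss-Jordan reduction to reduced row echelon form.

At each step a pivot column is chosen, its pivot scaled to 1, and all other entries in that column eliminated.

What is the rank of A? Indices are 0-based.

pivot(0,0)=3: scale R0 → (1, 0, -1)
  clear (1,0): R1 −= (3)R0 → (0, 3, 7)
  clear (2,0): R2 −= (2)R0 → (0, -4, 5)
pivot(1,1)=3: scale R1 → (0, 1, 7/3)
  clear (2,1): R2 −= (-4)R1 → (0, 0, 43/3)
pivot(2,2)=43/3: scale R2 → (0, 0, 1)
  clear (0,2): R0 −= (-1)R2 → (1, 0, 0)
  clear (1,2): R1 −= (7/3)R2 → (0, 1, 0)

rank = 3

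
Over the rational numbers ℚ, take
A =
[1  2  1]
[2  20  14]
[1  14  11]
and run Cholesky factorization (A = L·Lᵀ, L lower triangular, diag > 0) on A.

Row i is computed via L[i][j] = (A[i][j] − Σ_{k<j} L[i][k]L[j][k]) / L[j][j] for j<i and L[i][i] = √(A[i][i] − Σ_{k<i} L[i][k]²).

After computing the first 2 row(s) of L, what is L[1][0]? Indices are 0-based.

L[1][0] = 2

Step 1: L[0][0] = √(1) = 1.
  L[1][0] = (2) / L[0][0] = 2.
Step 2: L[1][1] = √(16) = 4.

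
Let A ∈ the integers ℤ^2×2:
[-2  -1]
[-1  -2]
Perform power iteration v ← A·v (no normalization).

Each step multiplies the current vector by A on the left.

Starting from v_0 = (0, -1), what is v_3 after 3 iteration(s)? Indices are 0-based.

v_0 = (0, -1).
v_1 = A·v_0 = (1, 2).
v_2 = A·v_1 = (-4, -5).
v_3 = A·v_2 = (13, 14).

v_3 = (13, 14)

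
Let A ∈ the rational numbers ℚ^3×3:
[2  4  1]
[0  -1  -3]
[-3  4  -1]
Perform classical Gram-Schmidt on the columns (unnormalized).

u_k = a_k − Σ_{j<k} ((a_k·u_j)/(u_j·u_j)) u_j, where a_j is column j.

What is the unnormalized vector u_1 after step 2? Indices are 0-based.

u_1 = (60/13, -1, 40/13)

Step 1: u_0 = a_0 = (2, 0, -3).
Step 2: u_1 = a_1 − (-4/13)·u_0 = (60/13, -1, 40/13).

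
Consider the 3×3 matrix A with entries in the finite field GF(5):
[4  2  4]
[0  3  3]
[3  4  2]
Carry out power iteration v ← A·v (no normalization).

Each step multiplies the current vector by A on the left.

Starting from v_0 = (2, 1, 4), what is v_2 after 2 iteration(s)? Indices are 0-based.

v_0 = (2, 1, 4).
v_1 = A·v_0 = (1, 0, 3).
v_2 = A·v_1 = (1, 4, 4).

v_2 = (1, 4, 4)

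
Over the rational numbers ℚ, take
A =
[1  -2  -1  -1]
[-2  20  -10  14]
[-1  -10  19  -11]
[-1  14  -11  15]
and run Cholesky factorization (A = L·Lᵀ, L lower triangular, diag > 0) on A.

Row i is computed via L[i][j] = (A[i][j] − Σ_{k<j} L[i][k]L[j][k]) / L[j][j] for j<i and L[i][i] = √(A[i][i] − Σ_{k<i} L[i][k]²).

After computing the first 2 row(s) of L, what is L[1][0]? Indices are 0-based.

L[1][0] = -2

Step 1: L[0][0] = √(1) = 1.
  L[1][0] = (-2) / L[0][0] = -2.
Step 2: L[1][1] = √(16) = 4.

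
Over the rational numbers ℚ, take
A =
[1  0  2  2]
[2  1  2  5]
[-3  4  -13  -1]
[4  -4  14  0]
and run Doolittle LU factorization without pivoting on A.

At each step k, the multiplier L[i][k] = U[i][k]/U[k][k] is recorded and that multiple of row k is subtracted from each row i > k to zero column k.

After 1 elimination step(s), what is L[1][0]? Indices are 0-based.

L[1][0] = 2

Step 1: pivot at (0,0) is 1.
  row1 ← row1 − (2)·row0  ⇒  L[1][0]=2, U row1=(0, 1, -2, 1)
  row2 ← row2 − (-3)·row0  ⇒  L[2][0]=-3, U row2=(0, 4, -7, 5)
  row3 ← row3 − (4)·row0  ⇒  L[3][0]=4, U row3=(0, -4, 6, -8)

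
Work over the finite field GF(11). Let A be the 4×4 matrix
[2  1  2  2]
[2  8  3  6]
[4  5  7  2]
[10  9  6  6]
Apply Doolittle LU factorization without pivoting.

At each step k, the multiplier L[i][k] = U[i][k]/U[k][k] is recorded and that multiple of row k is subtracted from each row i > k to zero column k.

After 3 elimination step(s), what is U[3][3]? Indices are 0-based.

U[3][3] = 3

k=0: U[0][0]=2
  eliminate (1,0): mult=1, new row 1: (0, 7, 1, 4); set L[1][0]=1
  eliminate (2,0): mult=2, new row 2: (0, 3, 3, 9); set L[2][0]=2
  eliminate (3,0): mult=5, new row 3: (0, 4, 7, 7); set L[3][0]=5
k=1: U[1][1]=7
  eliminate (2,1): mult=2, new row 2: (0, 0, 1, 1); set L[2][1]=2
  eliminate (3,1): mult=10, new row 3: (0, 0, 8, 0); set L[3][1]=10
k=2: U[2][2]=1
  eliminate (3,2): mult=8, new row 3: (0, 0, 0, 3); set L[3][2]=8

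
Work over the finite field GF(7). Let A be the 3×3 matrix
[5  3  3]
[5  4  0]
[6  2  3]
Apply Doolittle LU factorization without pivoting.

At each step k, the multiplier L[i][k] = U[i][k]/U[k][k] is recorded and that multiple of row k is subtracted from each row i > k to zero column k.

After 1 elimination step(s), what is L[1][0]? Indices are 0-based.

k=0: U[0][0]=5
  eliminate (1,0): mult=1, new row 1: (0, 1, 4); set L[1][0]=1
  eliminate (2,0): mult=4, new row 2: (0, 4, 5); set L[2][0]=4

L[1][0] = 1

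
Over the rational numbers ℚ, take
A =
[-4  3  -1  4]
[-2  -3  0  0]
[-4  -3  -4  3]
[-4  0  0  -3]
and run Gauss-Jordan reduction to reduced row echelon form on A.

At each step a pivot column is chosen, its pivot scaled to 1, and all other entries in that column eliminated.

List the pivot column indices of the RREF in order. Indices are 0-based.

pivot columns: 0, 1, 2, 3

step 1: normalize row 0 (÷-4) = (1, -3/4, 1/4, -1)
  row 1: subtract -2×row0 = (0, -9/2, 1/2, -2)
  row 2: subtract -4×row0 = (0, -6, -3, -1)
  row 3: subtract -4×row0 = (0, -3, 1, -7)
step 2: normalize row 1 (÷-9/2) = (0, 1, -1/9, 4/9)
  row 0: subtract -3/4×row1 = (1, 0, 1/6, -2/3)
  row 2: subtract -6×row1 = (0, 0, -11/3, 5/3)
  row 3: subtract -3×row1 = (0, 0, 2/3, -17/3)
step 3: normalize row 2 (÷-11/3) = (0, 0, 1, -5/11)
  row 0: subtract 1/6×row2 = (1, 0, 0, -13/22)
  row 1: subtract -1/9×row2 = (0, 1, 0, 13/33)
  row 3: subtract 2/3×row2 = (0, 0, 0, -59/11)
step 4: normalize row 3 (÷-59/11) = (0, 0, 0, 1)
  row 0: subtract -13/22×row3 = (1, 0, 0, 0)
  row 1: subtract 13/33×row3 = (0, 1, 0, 0)
  row 2: subtract -5/11×row3 = (0, 0, 1, 0)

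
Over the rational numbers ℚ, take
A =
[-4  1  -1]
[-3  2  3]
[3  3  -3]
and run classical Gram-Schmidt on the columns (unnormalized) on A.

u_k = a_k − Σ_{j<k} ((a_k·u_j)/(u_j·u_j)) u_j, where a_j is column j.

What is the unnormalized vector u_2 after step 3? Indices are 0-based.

Step 1: u_0 = a_0 = (-4, -3, 3).
Step 2: u_1 = a_1 − (-1/34)·u_0 = (15/17, 65/34, 105/34).
Step 3: u_2 = a_2 − (-7/17)·u_0 − (-6/19)·u_1 = (-45/19, 45/19, -15/19).

u_2 = (-45/19, 45/19, -15/19)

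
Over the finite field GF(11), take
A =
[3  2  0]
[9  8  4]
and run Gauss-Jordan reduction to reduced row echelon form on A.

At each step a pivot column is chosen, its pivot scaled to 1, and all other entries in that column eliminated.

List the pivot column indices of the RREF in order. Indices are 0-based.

[1] R0 /= 3  ⇒  (1, 8, 0)
     R1 -= 9·R0  ⇒  (0, 2, 4)
[2] R1 /= 2  ⇒  (0, 1, 2)
     R0 -= 8·R1  ⇒  (1, 0, 6)

pivot columns: 0, 1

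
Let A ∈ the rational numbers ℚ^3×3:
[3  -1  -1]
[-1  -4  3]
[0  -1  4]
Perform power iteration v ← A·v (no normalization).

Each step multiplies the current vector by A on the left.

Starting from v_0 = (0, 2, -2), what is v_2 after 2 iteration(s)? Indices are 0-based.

v_0 = (0, 2, -2).
v_1 = A·v_0 = (0, -14, -10).
v_2 = A·v_1 = (24, 26, -26).

v_2 = (24, 26, -26)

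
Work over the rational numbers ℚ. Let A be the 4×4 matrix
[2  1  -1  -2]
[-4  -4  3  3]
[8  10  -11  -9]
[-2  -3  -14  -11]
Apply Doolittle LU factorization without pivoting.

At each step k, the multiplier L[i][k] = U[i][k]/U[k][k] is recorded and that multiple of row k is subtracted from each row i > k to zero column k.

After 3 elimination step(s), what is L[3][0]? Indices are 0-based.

L[3][0] = -1

[col 0] pivot 2
  R1 -= -2*R0 → (0, -2, 1, -1)  (L[1][0] := -2)
  R2 -= 4*R0 → (0, 6, -7, -1)  (L[2][0] := 4)
  R3 -= -1*R0 → (0, -2, -15, -13)  (L[3][0] := -1)
[col 1] pivot -2
  R2 -= -3*R1 → (0, 0, -4, -4)  (L[2][1] := -3)
  R3 -= 1*R1 → (0, 0, -16, -12)  (L[3][1] := 1)
[col 2] pivot -4
  R3 -= 4*R2 → (0, 0, 0, 4)  (L[3][2] := 4)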